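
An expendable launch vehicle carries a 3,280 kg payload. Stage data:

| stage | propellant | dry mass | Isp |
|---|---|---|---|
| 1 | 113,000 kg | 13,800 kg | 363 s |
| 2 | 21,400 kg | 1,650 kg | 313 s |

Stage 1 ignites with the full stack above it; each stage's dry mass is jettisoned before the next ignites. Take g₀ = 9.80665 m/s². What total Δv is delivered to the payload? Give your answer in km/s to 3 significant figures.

Δv ≈ 9.91 km/s

Ignition mass of stage 1 = 113,000+13,800 + 21,400+1,650 + 3,280 = 153,130 kg.
Stage 1: m₀ = 153,130 kg, m_f = 153,130 − 113,000 = 40,130 kg; Δv = 363×9.80665×ln(3.816) = 3559.8×1.3392 ≈ 4767 m/s.
Stage 2: m₀ = 26,330 kg, m_f = 26,330 − 21,400 = 4,930 kg; Δv = 313×9.80665×ln(5.341) = 3069.5×1.6754 ≈ 5143 m/s.
Total Δv = 4767 + 5143 = 9910 m/s.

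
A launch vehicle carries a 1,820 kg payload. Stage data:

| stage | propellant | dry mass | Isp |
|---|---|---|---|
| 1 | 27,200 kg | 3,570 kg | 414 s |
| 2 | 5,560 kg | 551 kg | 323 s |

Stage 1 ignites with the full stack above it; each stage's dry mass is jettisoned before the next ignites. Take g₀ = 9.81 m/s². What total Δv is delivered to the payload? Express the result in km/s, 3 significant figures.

Δv ≈ 8.75 km/s

Ignition mass of stage 1 = 27,200+3,570 + 5,560+551 + 1,820 = 38,701 kg.
Stage 1: m₀ = 38,701 kg, m_f = 38,701 − 27,200 = 11,501 kg; Δv = 414×9.81×ln(3.365) = 4061.3×1.2134 ≈ 4928 m/s.
Stage 2: m₀ = 7,931 kg, m_f = 7,931 − 5,560 = 2,371 kg; Δv = 323×9.81×ln(3.345) = 3168.6×1.2075 ≈ 3826 m/s.
Total Δv = 4928 + 3826 = 8754 m/s.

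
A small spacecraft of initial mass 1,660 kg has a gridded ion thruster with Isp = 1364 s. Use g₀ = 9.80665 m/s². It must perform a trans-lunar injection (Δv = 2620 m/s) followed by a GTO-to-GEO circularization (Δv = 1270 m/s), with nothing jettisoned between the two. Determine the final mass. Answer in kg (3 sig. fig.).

v_e = Isp · g₀ = 1364 × 9.80665 = 13376.3 m/s.
After the first burn: m = 1660 × exp(−2620/13376.3) = 1660 × 0.82212 = 1,364.72 kg.
After the second burn: m = 1,364.72 × exp(−1270/13376.3) = 1,364.72 × 0.90942 = 1,241.1 kg.

final mass ≈ 1240 kg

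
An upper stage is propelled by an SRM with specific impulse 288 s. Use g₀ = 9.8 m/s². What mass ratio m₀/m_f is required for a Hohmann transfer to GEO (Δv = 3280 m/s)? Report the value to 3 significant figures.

v_e = Isp · g₀ = 288 × 9.8 = 2822.4 m/s.
m₀/m_f = exp(Δv / v_e) = exp(3280 / 2822.4) = exp(1.1621) = 3.1967.

mass ratio ≈ 3.20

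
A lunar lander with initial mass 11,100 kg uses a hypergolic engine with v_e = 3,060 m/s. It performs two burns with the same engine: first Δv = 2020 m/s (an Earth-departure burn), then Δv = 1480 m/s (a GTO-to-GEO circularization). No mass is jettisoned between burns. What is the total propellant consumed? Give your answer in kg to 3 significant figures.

total propellant consumed ≈ 7560 kg

After the first burn: m = 11100 × exp(−2020/3060.0) = 11100 × 0.51678 = 5,736.26 kg.
After the second burn: m = 5,736.26 × exp(−1480/3060.0) = 5,736.26 × 0.61652 = 3,536.52 kg.
Total propellant = m₀ − m_final = 11100 − 3,536.52 = 7,563.48 kg.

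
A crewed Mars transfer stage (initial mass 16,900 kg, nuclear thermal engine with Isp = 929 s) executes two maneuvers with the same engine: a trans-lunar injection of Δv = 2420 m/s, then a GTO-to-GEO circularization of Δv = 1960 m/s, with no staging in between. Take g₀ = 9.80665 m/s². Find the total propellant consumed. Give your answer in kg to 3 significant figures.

total propellant consumed ≈ 6450 kg

v_e = Isp · g₀ = 929 × 9.80665 = 9110.4 m/s.
After the first burn: m = 16900 × exp(−2420/9110.4) = 16900 × 0.76672 = 12,957.6 kg.
After the second burn: m = 12,957.6 × exp(−1960/9110.4) = 12,957.6 × 0.80643 = 10,449.4 kg.
Total propellant = m₀ − m_final = 16900 − 10,449.4 = 6,450.6 kg.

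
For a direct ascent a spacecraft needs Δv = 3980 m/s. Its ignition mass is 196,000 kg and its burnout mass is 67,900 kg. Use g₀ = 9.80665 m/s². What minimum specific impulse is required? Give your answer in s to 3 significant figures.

Isp ≈ 383 s

ln(m₀/m_f) = ln(196000/67900) = ln(2.887) = 1.0601.
Rocket equation: v_e = Δv / ln(m₀/m_f) = 3980 / 1.0601 = 3754.4 m/s.
Isp = v_e / g₀ = 3754.4 / 9.80665 = 382.8 s.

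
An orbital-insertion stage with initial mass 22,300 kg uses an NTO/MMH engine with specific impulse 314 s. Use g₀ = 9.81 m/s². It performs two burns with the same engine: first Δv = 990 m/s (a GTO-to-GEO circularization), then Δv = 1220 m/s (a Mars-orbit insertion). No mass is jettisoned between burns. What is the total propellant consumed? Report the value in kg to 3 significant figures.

v_e = Isp · g₀ = 314 × 9.81 = 3080.3 m/s.
After the first burn: m = 22300 × exp(−990/3080.3) = 22300 × 0.72514 = 16,170.6 kg.
After the second burn: m = 16,170.6 × exp(−1220/3080.3) = 16,170.6 × 0.67297 = 10,882.3 kg.
Total propellant = m₀ − m_final = 22300 − 10,882.3 = 11,417.7 kg.

total propellant consumed ≈ 11400 kg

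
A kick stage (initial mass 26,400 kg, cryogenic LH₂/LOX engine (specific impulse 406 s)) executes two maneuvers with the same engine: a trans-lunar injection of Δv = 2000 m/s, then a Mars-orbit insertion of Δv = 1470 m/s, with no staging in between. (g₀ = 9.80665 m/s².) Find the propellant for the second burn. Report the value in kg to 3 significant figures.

propellant for the second burn ≈ 4930 kg

v_e = Isp · g₀ = 406 × 9.80665 = 3981.5 m/s.
After the first burn: m = 26400 × exp(−2000/3981.5) = 26400 × 0.60512 = 15,975.2 kg.
After the second burn: m = 15,975.2 × exp(−1470/3981.5) = 15,975.2 × 0.69128 = 11,043.3 kg.
Second-burn propellant = 15,975.2 − 11,043.3 = 4,931.9 kg.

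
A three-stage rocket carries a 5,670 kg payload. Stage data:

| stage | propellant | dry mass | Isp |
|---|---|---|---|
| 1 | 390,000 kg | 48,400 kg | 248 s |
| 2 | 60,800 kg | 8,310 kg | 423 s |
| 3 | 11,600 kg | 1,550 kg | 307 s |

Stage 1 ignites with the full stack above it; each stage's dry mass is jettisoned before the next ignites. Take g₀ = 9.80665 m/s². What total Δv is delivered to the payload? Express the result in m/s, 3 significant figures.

Ignition mass of stage 1 = 390,000+48,400 + 60,800+8,310 + 11,600+1,550 + 5,670 = 526,330 kg.
Stage 1: m₀ = 526,330 kg, m_f = 526,330 − 390,000 = 136,330 kg; Δv = 248×9.80665×ln(3.861) = 2432.0×1.3508 ≈ 3285 m/s.
Stage 2: m₀ = 87,930 kg, m_f = 87,930 − 60,800 = 27,130 kg; Δv = 423×9.80665×ln(3.241) = 4148.2×1.1759 ≈ 4878 m/s.
Stage 3: m₀ = 18,820 kg, m_f = 18,820 − 11,600 = 7,220 kg; Δv = 307×9.80665×ln(2.607) = 3010.6×0.9581 ≈ 2884 m/s.
Total Δv = 3285 + 4878 + 2884 = 11047 m/s.

Δv ≈ 11000 m/s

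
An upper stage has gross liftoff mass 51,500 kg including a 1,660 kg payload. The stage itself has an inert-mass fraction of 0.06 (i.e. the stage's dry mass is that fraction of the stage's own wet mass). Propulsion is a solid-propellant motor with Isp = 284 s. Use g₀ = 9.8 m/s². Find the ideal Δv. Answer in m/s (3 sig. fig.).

Δv ≈ 6690 m/s

Stage wet mass = m₀ − payload = 51,500 − 1,660 = 49,840 kg.
Stage dry mass = ε × stage wet mass = 0.06 × 49,840 = 2,990.4 kg.
Burnout mass m_f = stage dry + payload = 2,990.4 + 1,660 = 4,650.4 kg.
v_e = Isp · g₀ = 284 × 9.8 = 2783.2 m/s.
Rocket equation: Δv = v_e · ln(51,500/4,650.4) = 2783.2 × ln(11.07) = 2783.2 × 2.4046 ≈ 6693 m/s.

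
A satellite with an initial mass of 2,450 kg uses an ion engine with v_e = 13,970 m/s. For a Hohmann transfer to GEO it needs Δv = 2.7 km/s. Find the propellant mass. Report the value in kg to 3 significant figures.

m₀/m_f = exp(Δv / v_e) = exp(2700 / 13970.0) = exp(0.1933) = 1.2132.
m_f = 2,450 / 1.2132 = 2,019.45 kg, so propellant = m₀ − m_f = 2,450 − 2,019.45 = 430.55 kg.

propellant mass ≈ 431 kg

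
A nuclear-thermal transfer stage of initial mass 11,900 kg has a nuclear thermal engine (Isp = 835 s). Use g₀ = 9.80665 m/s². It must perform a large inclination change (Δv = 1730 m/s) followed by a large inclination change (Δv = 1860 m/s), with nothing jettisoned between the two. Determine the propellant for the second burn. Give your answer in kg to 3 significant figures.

propellant for the second burn ≈ 1960 kg

v_e = Isp · g₀ = 835 × 9.80665 = 8188.6 m/s.
After the first burn: m = 11900 × exp(−1730/8188.6) = 11900 × 0.80956 = 9,633.76 kg.
After the second burn: m = 9,633.76 × exp(−1860/8188.6) = 9,633.76 × 0.79680 = 7,676.18 kg.
Second-burn propellant = 9,633.76 − 7,676.18 = 1,957.58 kg.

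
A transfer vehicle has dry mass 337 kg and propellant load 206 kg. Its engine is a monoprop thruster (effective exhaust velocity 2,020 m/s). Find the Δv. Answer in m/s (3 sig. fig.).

Δv ≈ 964 m/s

m₀ = m_dry + m_prop = 337 + 206 = 543 kg.
Using Δv = v_e ln(m₀/m_f): Δv = v_e · ln(m₀/m_f) = 2020.0 × ln(1.611) = 2020.0 × 0.4770 ≈ 963.6 m/s.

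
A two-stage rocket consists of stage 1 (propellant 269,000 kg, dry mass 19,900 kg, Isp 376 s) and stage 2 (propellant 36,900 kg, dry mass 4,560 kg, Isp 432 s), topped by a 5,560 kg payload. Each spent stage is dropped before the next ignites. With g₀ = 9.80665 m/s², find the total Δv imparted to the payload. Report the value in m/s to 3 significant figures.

Δv ≈ 12500 m/s

Ignition mass of stage 1 = 269,000+19,900 + 36,900+4,560 + 5,560 = 335,920 kg.
Stage 1: m₀ = 335,920 kg, m_f = 335,920 − 269,000 = 66,920 kg; Δv = 376×9.80665×ln(5.02) = 3687.3×1.6134 ≈ 5949 m/s.
Stage 2: m₀ = 47,020 kg, m_f = 47,020 − 36,900 = 10,120 kg; Δv = 432×9.80665×ln(4.646) = 4236.5×1.5361 ≈ 6507 m/s.
Total Δv = 5949 + 6507 = 12456 m/s.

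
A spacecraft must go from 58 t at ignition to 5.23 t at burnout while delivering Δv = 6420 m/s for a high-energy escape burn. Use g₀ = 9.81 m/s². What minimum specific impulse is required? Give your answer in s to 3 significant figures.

Isp ≈ 272 s

ln(m₀/m_f) = ln(58000/5230) = ln(11.09) = 2.4060.
v_e = Δv / ln(m₀/m_f) = 6420 / 2.4060 = 2668.3 m/s.
Isp = v_e / g₀ = 2668.3 / 9.81 = 272.0 s.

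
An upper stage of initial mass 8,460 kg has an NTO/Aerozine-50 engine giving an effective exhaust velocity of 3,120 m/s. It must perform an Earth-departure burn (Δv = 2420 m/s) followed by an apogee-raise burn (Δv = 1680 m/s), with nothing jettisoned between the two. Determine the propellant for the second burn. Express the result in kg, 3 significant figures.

propellant for the second burn ≈ 1620 kg

After the first burn: m = 8460 × exp(−2420/3120.0) = 8460 × 0.46041 = 3,895.07 kg.
After the second burn: m = 3,895.07 × exp(−1680/3120.0) = 3,895.07 × 0.58365 = 2,273.36 kg.
Second-burn propellant = 3,895.07 − 2,273.36 = 1,621.71 kg.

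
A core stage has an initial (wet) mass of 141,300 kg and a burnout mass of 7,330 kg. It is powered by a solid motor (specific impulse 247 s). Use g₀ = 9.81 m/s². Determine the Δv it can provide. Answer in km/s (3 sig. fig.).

v_e = Isp · g₀ = 247 × 9.81 = 2423.1 m/s.
Δv = v_e · ln(m₀/m_f) = 2423.1 × ln(19.28) = 2423.1 × 2.9589 ≈ 7169.6 m/s.

Δv ≈ 7.17 km/s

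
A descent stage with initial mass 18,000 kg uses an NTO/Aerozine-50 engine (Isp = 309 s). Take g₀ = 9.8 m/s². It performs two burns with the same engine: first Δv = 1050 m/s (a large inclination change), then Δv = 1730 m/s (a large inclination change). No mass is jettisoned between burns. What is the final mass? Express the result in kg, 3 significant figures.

v_e = Isp · g₀ = 309 × 9.8 = 3028.2 m/s.
After the first burn: m = 18000 × exp(−1050/3028.2) = 18000 × 0.70699 = 12,725.8 kg.
After the second burn: m = 12,725.8 × exp(−1730/3028.2) = 12,725.8 × 0.56479 = 7,187.4 kg.

final mass ≈ 7190 kg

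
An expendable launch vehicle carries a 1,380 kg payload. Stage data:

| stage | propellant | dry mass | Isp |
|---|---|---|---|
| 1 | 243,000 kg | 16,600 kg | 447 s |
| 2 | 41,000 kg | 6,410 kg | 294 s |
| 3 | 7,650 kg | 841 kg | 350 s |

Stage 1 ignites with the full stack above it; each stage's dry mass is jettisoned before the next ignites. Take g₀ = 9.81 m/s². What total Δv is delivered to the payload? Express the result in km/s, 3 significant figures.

Δv ≈ 15.1 km/s

Ignition mass of stage 1 = 243,000+16,600 + 41,000+6,410 + 7,650+841 + 1,380 = 316,881 kg.
Stage 1: m₀ = 316,881 kg, m_f = 316,881 − 243,000 = 73,881 kg; Δv = 447×9.81×ln(4.289) = 4385.1×1.4561 ≈ 6385 m/s.
Stage 2: m₀ = 57,281 kg, m_f = 57,281 − 41,000 = 16,281 kg; Δv = 294×9.81×ln(3.518) = 2884.1×1.2580 ≈ 3628 m/s.
Stage 3: m₀ = 9,871 kg, m_f = 9,871 − 7,650 = 2,221 kg; Δv = 350×9.81×ln(4.444) = 3433.5×1.4916 ≈ 5122 m/s.
Total Δv = 6385 + 3628 + 5122 = 15135 m/s.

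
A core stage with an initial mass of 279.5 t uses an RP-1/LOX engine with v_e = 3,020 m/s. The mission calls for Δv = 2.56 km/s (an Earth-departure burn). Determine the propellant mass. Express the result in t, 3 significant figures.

By the Tsiolkovsky rocket equation, m₀/m_f = exp(Δv / v_e) = exp(2560 / 3020.0) = exp(0.8477) = 2.3342.
m_f = 279.5 / 2.3342 = 119.741 t, so propellant = m₀ − m_f = 279.5 − 119.741 = 159.759 t.

propellant mass ≈ 160 t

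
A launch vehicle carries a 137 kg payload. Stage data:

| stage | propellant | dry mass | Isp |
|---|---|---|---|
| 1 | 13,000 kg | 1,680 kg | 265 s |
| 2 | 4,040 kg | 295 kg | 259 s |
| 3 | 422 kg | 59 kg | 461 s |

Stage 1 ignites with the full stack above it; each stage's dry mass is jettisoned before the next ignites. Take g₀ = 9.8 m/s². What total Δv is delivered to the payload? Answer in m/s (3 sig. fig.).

Ignition mass of stage 1 = 13,000+1,680 + 4,040+295 + 422+59 + 137 = 19,633 kg.
Stage 1: m₀ = 19,633 kg, m_f = 19,633 − 13,000 = 6,633 kg; Δv = 265×9.8×ln(2.96) = 2597.0×1.0852 ≈ 2818 m/s.
Stage 2: m₀ = 4,953 kg, m_f = 4,953 − 4,040 = 913 kg; Δv = 259×9.8×ln(5.425) = 2538.2×1.6910 ≈ 4292 m/s.
Stage 3: m₀ = 618 kg, m_f = 618 − 422 = 196 kg; Δv = 461×9.8×ln(3.153) = 4517.8×1.1484 ≈ 5188 m/s.
Total Δv = 2818 + 4292 + 5188 = 12298 m/s.

Δv ≈ 12300 m/s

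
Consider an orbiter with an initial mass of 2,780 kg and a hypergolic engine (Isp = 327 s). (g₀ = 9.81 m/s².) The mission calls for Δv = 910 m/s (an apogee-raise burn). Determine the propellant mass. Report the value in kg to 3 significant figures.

v_e = Isp · g₀ = 327 × 9.81 = 3207.9 m/s.
m₀/m_f = exp(Δv / v_e) = exp(910 / 3207.9) = exp(0.2837) = 1.3280.
m_f = 2,780 / 1.3280 = 2,093.37 kg, so propellant = m₀ − m_f = 2,780 − 2,093.37 = 686.63 kg.

propellant mass ≈ 687 kg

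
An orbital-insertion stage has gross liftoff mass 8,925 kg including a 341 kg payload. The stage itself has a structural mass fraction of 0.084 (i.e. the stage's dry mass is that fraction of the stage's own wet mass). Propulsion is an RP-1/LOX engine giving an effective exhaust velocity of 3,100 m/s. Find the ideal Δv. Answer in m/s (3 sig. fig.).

Stage wet mass = m₀ − payload = 8,925 − 341 = 8,584 kg.
Stage dry mass = ε × stage wet mass = 0.084 × 8,584 = 721.056 kg.
Burnout mass m_f = stage dry + payload = 721.056 + 341 = 1,062.056 kg.
Δv = v_e · ln(8,925/1,062.056) = 3100.0 × ln(8.404) = 3100.0 × 2.1286 ≈ 6599 m/s.

Δv ≈ 6600 m/s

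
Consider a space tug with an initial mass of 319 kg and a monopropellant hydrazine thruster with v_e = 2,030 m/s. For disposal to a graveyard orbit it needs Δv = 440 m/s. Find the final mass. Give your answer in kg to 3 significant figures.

From the ideal rocket equation, m₀/m_f = exp(Δv / v_e) = exp(440 / 2030.0) = exp(0.2167) = 1.2420.
m_f = m₀ / 1.2420 = 319 / 1.2420 = 256.844 kg.

final mass ≈ 257 kg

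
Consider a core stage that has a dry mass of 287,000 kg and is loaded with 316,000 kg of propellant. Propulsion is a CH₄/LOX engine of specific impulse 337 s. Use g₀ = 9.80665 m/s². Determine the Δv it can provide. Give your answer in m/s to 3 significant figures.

Δv ≈ 2450 m/s

v_e = Isp · g₀ = 337 × 9.80665 = 3304.8 m/s.
m₀ = m_dry + m_prop = 287,000 + 316,000 = 603,000 kg.
Rocket equation: Δv = v_e · ln(m₀/m_f) = 3304.8 × ln(2.101) = 3304.8 × 0.7424 ≈ 2453.6 m/s.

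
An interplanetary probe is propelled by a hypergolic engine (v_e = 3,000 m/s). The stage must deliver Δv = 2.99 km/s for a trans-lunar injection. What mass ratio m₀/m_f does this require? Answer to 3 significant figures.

m₀/m_f = exp(Δv / v_e) = exp(2990 / 3000.0) = exp(0.9967) = 2.7092.

mass ratio ≈ 2.71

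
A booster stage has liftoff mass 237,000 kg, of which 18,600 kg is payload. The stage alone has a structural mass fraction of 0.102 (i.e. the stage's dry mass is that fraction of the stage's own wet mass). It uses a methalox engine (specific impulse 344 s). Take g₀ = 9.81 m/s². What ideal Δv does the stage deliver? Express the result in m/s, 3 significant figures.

Δv ≈ 5930 m/s

Stage wet mass = m₀ − payload = 237,000 − 18,600 = 218,400 kg.
Stage dry mass = ε × stage wet mass = 0.102 × 218,400 = 22,276.8 kg.
Burnout mass m_f = stage dry + payload = 22,276.8 + 18,600 = 40,876.8 kg.
v_e = Isp · g₀ = 344 × 9.81 = 3374.6 m/s.
Δv = v_e · ln(237,000/40,876.8) = 3374.6 × ln(5.798) = 3374.6 × 1.7575 ≈ 5931 m/s.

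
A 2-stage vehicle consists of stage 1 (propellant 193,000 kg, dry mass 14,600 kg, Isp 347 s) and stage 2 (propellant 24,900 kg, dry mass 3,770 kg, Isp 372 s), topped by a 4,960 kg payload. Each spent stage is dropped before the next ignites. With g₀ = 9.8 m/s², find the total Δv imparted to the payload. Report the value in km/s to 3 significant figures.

Ignition mass of stage 1 = 193,000+14,600 + 24,900+3,770 + 4,960 = 241,230 kg.
Stage 1: m₀ = 241,230 kg, m_f = 241,230 − 193,000 = 48,230 kg; Δv = 347×9.8×ln(5.002) = 3400.6×1.6098 ≈ 5474 m/s.
Stage 2: m₀ = 33,630 kg, m_f = 33,630 − 24,900 = 8,730 kg; Δv = 372×9.8×ln(3.852) = 3645.6×1.3487 ≈ 4917 m/s.
Total Δv = 5474 + 4917 = 10391 m/s.

Δv ≈ 10.4 km/s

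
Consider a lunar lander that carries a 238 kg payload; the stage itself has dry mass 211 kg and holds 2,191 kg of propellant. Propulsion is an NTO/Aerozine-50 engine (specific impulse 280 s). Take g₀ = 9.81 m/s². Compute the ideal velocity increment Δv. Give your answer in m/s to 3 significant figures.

Δv ≈ 4870 m/s

v_e = Isp · g₀ = 280 × 9.81 = 2746.8 m/s.
m₀ = payload + dry + propellant = 238 + 211 + 2,191 = 2,640 kg.
m_f = payload + dry = 238 + 211 = 449 kg.
By the Tsiolkovsky rocket equation, Δv = v_e · ln(m₀/m_f) = 2746.8 × ln(5.88) = 2746.8 × 1.7715 ≈ 4866.0 m/s.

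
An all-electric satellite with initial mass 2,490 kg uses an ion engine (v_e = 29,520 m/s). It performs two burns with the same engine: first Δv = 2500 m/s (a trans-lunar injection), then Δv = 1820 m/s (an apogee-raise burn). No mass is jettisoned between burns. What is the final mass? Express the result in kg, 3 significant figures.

After the first burn: m = 2490 × exp(−2500/29520.0) = 2490 × 0.91880 = 2,287.81 kg.
After the second burn: m = 2,287.81 × exp(−1820/29520.0) = 2,287.81 × 0.94021 = 2,151.02 kg.

final mass ≈ 2150 kg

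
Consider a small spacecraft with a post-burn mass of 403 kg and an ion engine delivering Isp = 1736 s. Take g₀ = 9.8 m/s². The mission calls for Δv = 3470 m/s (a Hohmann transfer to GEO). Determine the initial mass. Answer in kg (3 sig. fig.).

initial mass ≈ 494 kg

v_e = Isp · g₀ = 1736 × 9.8 = 17012.8 m/s.
From the ideal rocket equation, m₀/m_f = exp(Δv / v_e) = exp(3470 / 17012.8) = exp(0.2040) = 1.2263.
m₀ = m_f × 1.2263 = 403 × 1.2263 = 494.199 kg.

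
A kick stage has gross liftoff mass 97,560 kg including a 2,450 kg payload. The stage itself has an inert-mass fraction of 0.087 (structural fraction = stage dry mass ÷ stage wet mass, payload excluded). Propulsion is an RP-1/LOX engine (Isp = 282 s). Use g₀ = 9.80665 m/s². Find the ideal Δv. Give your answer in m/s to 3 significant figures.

Δv ≈ 6110 m/s

Stage wet mass = m₀ − payload = 97,560 − 2,450 = 95,110 kg.
Stage dry mass = ε × stage wet mass = 0.087 × 95,110 = 8,274.57 kg.
Burnout mass m_f = stage dry + payload = 8,274.57 + 2,450 = 10,724.57 kg.
v_e = Isp · g₀ = 282 × 9.80665 = 2765.5 m/s.
Δv = v_e · ln(97,560/10,724.57) = 2765.5 × ln(9.097) = 2765.5 × 2.2079 ≈ 6106 m/s.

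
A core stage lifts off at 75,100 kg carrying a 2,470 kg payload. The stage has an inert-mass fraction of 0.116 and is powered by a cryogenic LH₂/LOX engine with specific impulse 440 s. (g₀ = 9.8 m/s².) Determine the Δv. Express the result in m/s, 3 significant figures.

Stage wet mass = m₀ − payload = 75,100 − 2,470 = 72,630 kg.
Stage dry mass = ε × stage wet mass = 0.116 × 72,630 = 8,425.08 kg.
Burnout mass m_f = stage dry + payload = 8,425.08 + 2,470 = 10,895.08 kg.
v_e = Isp · g₀ = 440 × 9.8 = 4312.0 m/s.
Δv = v_e · ln(75,100/10,895.08) = 4312.0 × ln(6.893) = 4312.0 × 1.9305 ≈ 8324 m/s.

Δv ≈ 8320 m/s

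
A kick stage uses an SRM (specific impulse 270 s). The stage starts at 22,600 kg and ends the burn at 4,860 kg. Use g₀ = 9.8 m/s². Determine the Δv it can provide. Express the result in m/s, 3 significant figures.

Δv ≈ 4070 m/s

v_e = Isp · g₀ = 270 × 9.8 = 2646.0 m/s.
By the Tsiolkovsky rocket equation, Δv = v_e · ln(m₀/m_f) = 2646.0 × ln(4.65) = 2646.0 × 1.5369 ≈ 4066.7 m/s.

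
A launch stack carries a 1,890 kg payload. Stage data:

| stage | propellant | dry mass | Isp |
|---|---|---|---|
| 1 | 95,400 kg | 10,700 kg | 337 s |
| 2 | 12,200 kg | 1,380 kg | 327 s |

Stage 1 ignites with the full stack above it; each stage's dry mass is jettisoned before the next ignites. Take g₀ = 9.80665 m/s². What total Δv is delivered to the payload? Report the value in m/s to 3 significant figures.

Δv ≈ 10100 m/s

Ignition mass of stage 1 = 95,400+10,700 + 12,200+1,380 + 1,890 = 121,570 kg.
Stage 1: m₀ = 121,570 kg, m_f = 121,570 − 95,400 = 26,170 kg; Δv = 337×9.80665×ln(4.645) = 3304.8×1.5359 ≈ 5076 m/s.
Stage 2: m₀ = 15,470 kg, m_f = 15,470 − 12,200 = 3,270 kg; Δv = 327×9.80665×ln(4.731) = 3206.8×1.5541 ≈ 4984 m/s.
Total Δv = 5076 + 4984 = 10060 m/s.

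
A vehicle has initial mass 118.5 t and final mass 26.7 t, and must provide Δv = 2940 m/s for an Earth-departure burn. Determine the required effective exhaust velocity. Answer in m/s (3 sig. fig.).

v_e ≈ 1970 m/s

ln(m₀/m_f) = ln(118500/26700) = ln(4.438) = 1.4902.
From the ideal rocket equation, v_e = Δv / ln(m₀/m_f) = 2940 / 1.4902 = 1972.8 m/s.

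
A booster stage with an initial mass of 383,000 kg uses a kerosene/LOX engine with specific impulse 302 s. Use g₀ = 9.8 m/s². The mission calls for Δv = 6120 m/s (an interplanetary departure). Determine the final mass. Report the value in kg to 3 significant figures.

final mass ≈ 48400 kg

v_e = Isp · g₀ = 302 × 9.8 = 2959.6 m/s.
Using Δv = v_e ln(m₀/m_f): m₀/m_f = exp(Δv / v_e) = exp(6120 / 2959.6) = exp(2.0678) = 7.9078.
m_f = m₀ / 7.9078 = 383,000 / 7.9078 = 48,433.2 kg.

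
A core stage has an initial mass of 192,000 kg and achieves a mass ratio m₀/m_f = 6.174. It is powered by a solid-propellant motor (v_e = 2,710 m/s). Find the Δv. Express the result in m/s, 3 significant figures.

Δv ≈ 4930 m/s

Δv = v_e · ln(6.174) = 2710.0 × 1.8203 ≈ 4933.1 m/s.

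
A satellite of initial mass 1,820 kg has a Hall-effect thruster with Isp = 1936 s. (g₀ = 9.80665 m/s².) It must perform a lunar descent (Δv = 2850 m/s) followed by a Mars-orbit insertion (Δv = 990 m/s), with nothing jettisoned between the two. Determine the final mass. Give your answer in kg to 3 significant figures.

v_e = Isp · g₀ = 1936 × 9.80665 = 18985.7 m/s.
After the first burn: m = 1820 × exp(−2850/18985.7) = 1820 × 0.86061 = 1,566.31 kg.
After the second burn: m = 1,566.31 × exp(−990/18985.7) = 1,566.31 × 0.94919 = 1,486.73 kg.

final mass ≈ 1490 kg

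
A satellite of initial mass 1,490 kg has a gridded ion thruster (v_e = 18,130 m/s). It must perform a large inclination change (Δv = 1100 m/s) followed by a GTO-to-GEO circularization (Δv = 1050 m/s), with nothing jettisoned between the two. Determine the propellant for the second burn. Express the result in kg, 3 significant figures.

After the first burn: m = 1490 × exp(−1100/18130.0) = 1490 × 0.94113 = 1,402.28 kg.
After the second burn: m = 1,402.28 × exp(−1050/18130.0) = 1,402.28 × 0.94373 = 1,323.37 kg.
Second-burn propellant = 1,402.28 − 1,323.37 = 78.91 kg.

propellant for the second burn ≈ 78.9 kg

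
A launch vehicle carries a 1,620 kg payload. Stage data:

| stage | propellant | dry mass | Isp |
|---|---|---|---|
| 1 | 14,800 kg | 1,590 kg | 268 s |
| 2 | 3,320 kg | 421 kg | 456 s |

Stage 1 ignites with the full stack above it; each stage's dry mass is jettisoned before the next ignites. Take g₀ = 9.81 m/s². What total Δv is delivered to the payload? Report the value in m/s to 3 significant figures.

Ignition mass of stage 1 = 14,800+1,590 + 3,320+421 + 1,620 = 21,751 kg.
Stage 1: m₀ = 21,751 kg, m_f = 21,751 − 14,800 = 6,951 kg; Δv = 268×9.81×ln(3.129) = 2629.1×1.1408 ≈ 2999 m/s.
Stage 2: m₀ = 5,361 kg, m_f = 5,361 − 3,320 = 2,041 kg; Δv = 456×9.81×ln(2.627) = 4473.4×0.9657 ≈ 4320 m/s.
Total Δv = 2999 + 4320 = 7319 m/s.

Δv ≈ 7320 m/s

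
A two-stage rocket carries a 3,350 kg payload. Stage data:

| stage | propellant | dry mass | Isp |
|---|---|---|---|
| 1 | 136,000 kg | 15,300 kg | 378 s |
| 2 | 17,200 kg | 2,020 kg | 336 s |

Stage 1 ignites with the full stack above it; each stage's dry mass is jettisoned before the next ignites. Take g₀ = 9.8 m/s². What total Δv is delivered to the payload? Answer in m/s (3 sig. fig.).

Ignition mass of stage 1 = 136,000+15,300 + 17,200+2,020 + 3,350 = 173,870 kg.
Stage 1: m₀ = 173,870 kg, m_f = 173,870 − 136,000 = 37,870 kg; Δv = 378×9.8×ln(4.591) = 3704.4×1.5241 ≈ 5646 m/s.
Stage 2: m₀ = 22,570 kg, m_f = 22,570 − 17,200 = 5,370 kg; Δv = 336×9.8×ln(4.203) = 3292.8×1.4358 ≈ 4728 m/s.
Total Δv = 5646 + 4728 = 10374 m/s.

Δv ≈ 10400 m/s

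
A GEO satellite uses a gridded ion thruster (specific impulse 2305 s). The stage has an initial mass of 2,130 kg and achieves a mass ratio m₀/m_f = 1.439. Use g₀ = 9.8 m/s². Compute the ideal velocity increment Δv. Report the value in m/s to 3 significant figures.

Δv ≈ 8220 m/s

v_e = Isp · g₀ = 2305 × 9.8 = 22589.0 m/s.
By the Tsiolkovsky rocket equation, Δv = v_e · ln(1.439) = 22589.0 × 0.3639 ≈ 8221.2 m/s.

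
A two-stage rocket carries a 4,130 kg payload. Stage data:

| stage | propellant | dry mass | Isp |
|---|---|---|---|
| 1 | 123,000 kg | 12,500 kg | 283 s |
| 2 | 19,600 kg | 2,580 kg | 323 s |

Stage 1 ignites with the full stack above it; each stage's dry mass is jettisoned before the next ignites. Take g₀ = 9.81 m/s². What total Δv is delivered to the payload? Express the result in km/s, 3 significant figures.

Ignition mass of stage 1 = 123,000+12,500 + 19,600+2,580 + 4,130 = 161,810 kg.
Stage 1: m₀ = 161,810 kg, m_f = 161,810 − 123,000 = 38,810 kg; Δv = 283×9.81×ln(4.169) = 2776.2×1.4277 ≈ 3964 m/s.
Stage 2: m₀ = 26,310 kg, m_f = 26,310 − 19,600 = 6,710 kg; Δv = 323×9.81×ln(3.921) = 3168.6×1.3664 ≈ 4329 m/s.
Total Δv = 3964 + 4329 = 8293 m/s.

Δv ≈ 8.29 km/s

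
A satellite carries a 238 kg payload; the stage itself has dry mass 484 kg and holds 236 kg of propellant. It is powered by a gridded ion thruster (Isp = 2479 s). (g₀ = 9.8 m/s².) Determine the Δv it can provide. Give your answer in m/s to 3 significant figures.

v_e = Isp · g₀ = 2479 × 9.8 = 24294.2 m/s.
m₀ = payload + dry + propellant = 238 + 484 + 236 = 958 kg.
m_f = payload + dry = 238 + 484 = 722 kg.
Δv = v_e · ln(m₀/m_f) = 24294.2 × ln(1.327) = 24294.2 × 0.2828 ≈ 6870.9 m/s.

Δv ≈ 6870 m/s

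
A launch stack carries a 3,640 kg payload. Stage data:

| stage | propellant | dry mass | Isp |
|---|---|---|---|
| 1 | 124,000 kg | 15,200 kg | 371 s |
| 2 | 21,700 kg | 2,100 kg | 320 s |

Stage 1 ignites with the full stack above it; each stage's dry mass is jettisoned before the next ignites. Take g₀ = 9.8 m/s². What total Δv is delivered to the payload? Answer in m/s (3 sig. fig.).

Ignition mass of stage 1 = 124,000+15,200 + 21,700+2,100 + 3,640 = 166,640 kg.
Stage 1: m₀ = 166,640 kg, m_f = 166,640 − 124,000 = 42,640 kg; Δv = 371×9.8×ln(3.908) = 3635.8×1.3630 ≈ 4956 m/s.
Stage 2: m₀ = 27,440 kg, m_f = 27,440 − 21,700 = 5,740 kg; Δv = 320×9.8×ln(4.78) = 3136.0×1.5645 ≈ 4906 m/s.
Total Δv = 4956 + 4906 = 9862 m/s.

Δv ≈ 9860 m/s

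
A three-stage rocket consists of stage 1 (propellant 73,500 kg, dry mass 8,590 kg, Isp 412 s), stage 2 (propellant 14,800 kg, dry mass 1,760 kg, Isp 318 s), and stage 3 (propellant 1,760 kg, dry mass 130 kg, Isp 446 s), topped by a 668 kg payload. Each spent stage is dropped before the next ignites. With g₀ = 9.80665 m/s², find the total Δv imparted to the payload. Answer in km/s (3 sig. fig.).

Ignition mass of stage 1 = 73,500+8,590 + 14,800+1,760 + 1,760+130 + 668 = 101,208 kg.
Stage 1: m₀ = 101,208 kg, m_f = 101,208 − 73,500 = 27,708 kg; Δv = 412×9.80665×ln(3.653) = 4040.3×1.2955 ≈ 5234 m/s.
Stage 2: m₀ = 19,118 kg, m_f = 19,118 − 14,800 = 4,318 kg; Δv = 318×9.80665×ln(4.428) = 3118.5×1.4878 ≈ 4640 m/s.
Stage 3: m₀ = 2,558 kg, m_f = 2,558 − 1,760 = 798 kg; Δv = 446×9.80665×ln(3.206) = 4373.8×1.1649 ≈ 5095 m/s.
Total Δv = 5234 + 4640 + 5095 = 14969 m/s.

Δv ≈ 15.0 km/s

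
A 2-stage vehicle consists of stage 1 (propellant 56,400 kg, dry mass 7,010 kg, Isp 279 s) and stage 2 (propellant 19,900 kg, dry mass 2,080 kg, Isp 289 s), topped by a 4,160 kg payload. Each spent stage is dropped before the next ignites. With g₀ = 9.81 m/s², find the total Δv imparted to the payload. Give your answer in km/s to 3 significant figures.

Ignition mass of stage 1 = 56,400+7,010 + 19,900+2,080 + 4,160 = 89,550 kg.
Stage 1: m₀ = 89,550 kg, m_f = 89,550 − 56,400 = 33,150 kg; Δv = 279×9.81×ln(2.701) = 2737.0×0.9938 ≈ 2720 m/s.
Stage 2: m₀ = 26,140 kg, m_f = 26,140 − 19,900 = 6,240 kg; Δv = 289×9.81×ln(4.189) = 2835.1×1.4325 ≈ 4061 m/s.
Total Δv = 2720 + 4061 = 6781 m/s.

Δv ≈ 6.78 km/s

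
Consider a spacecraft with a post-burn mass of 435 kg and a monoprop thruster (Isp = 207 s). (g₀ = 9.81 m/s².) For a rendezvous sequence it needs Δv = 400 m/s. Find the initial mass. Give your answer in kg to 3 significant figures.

v_e = Isp · g₀ = 207 × 9.81 = 2030.7 m/s.
Using Δv = v_e ln(m₀/m_f): m₀/m_f = exp(Δv / v_e) = exp(400 / 2030.7) = exp(0.1970) = 1.2177.
m₀ = m_f × 1.2177 = 435 × 1.2177 = 529.7 kg.

initial mass ≈ 530 kg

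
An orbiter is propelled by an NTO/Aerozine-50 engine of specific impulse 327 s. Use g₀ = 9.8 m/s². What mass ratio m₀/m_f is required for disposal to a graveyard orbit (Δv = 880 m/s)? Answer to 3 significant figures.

mass ratio ≈ 1.32

v_e = Isp · g₀ = 327 × 9.8 = 3204.6 m/s.
By the Tsiolkovsky rocket equation, m₀/m_f = exp(Δv / v_e) = exp(880 / 3204.6) = exp(0.2746) = 1.3160.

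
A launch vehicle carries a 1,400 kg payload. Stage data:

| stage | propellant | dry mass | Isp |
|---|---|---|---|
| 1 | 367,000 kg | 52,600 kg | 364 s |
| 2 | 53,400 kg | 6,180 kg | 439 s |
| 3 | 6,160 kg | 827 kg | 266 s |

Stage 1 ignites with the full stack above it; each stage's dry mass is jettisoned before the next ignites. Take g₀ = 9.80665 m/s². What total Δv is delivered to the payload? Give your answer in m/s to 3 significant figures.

Ignition mass of stage 1 = 367,000+52,600 + 53,400+6,180 + 6,160+827 + 1,400 = 487,567 kg.
Stage 1: m₀ = 487,567 kg, m_f = 487,567 − 367,000 = 120,567 kg; Δv = 364×9.80665×ln(4.044) = 3569.6×1.3972 ≈ 4988 m/s.
Stage 2: m₀ = 67,967 kg, m_f = 67,967 − 53,400 = 14,567 kg; Δv = 439×9.80665×ln(4.666) = 4305.1×1.5403 ≈ 6631 m/s.
Stage 3: m₀ = 8,387 kg, m_f = 8,387 − 6,160 = 2,227 kg; Δv = 266×9.80665×ln(3.766) = 2608.6×1.3260 ≈ 3459 m/s.
Total Δv = 4988 + 6631 + 3459 = 15078 m/s.

Δv ≈ 15100 m/s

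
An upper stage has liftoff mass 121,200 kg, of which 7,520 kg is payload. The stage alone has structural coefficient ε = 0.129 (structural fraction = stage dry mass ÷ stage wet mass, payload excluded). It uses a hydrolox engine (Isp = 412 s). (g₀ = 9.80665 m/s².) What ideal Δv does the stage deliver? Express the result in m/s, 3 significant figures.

Stage wet mass = m₀ − payload = 121,200 − 7,520 = 113,680 kg.
Stage dry mass = ε × stage wet mass = 0.129 × 113,680 = 14,664.7 kg.
Burnout mass m_f = stage dry + payload = 14,664.7 + 7,520 = 22,184.7 kg.
v_e = Isp · g₀ = 412 × 9.80665 = 4040.3 m/s.
Δv = v_e · ln(121,200/22,184.7) = 4040.3 × ln(5.463) = 4040.3 × 1.6980 ≈ 6861 m/s.

Δv ≈ 6860 m/s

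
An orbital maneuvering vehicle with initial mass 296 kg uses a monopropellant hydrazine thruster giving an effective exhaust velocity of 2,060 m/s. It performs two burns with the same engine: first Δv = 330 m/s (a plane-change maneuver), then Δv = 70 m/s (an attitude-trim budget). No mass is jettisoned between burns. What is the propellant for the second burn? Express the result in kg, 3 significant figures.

propellant for the second burn ≈ 8.43 kg

After the first burn: m = 296 × exp(−330/2060.0) = 296 × 0.85198 = 252.186 kg.
After the second burn: m = 252.186 × exp(−70/2060.0) = 252.186 × 0.96659 = 243.76 kg.
Second-burn propellant = 252.186 − 243.76 = 8.426 kg.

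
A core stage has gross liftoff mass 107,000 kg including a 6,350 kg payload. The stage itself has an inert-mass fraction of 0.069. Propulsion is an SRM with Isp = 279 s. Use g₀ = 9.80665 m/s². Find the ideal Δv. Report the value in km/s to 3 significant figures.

Stage wet mass = m₀ − payload = 107,000 − 6,350 = 100,650 kg.
Stage dry mass = ε × stage wet mass = 0.069 × 100,650 = 6,944.85 kg.
Burnout mass m_f = stage dry + payload = 6,944.85 + 6,350 = 13,294.85 kg.
v_e = Isp · g₀ = 279 × 9.80665 = 2736.1 m/s.
Δv = v_e · ln(107,000/13,294.85) = 2736.1 × ln(8.048) = 2736.1 × 2.0855 ≈ 5706 m/s.

Δv ≈ 5.71 km/s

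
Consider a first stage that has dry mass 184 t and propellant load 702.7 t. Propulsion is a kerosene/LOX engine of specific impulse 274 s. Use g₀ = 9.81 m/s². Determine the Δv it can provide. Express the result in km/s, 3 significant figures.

v_e = Isp · g₀ = 274 × 9.81 = 2687.9 m/s.
m₀ = m_dry + m_prop = 184 + 702.7 = 886.7 t.
Δv = v_e · ln(m₀/m_f) = 2687.9 × ln(4.819) = 2687.9 × 1.5726 ≈ 4227.0 m/s.

Δv ≈ 4.23 km/s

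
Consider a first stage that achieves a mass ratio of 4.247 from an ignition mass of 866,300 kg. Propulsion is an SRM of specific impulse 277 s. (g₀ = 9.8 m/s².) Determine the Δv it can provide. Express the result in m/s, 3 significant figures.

Δv ≈ 3930 m/s

v_e = Isp · g₀ = 277 × 9.8 = 2714.6 m/s.
Δv = v_e · ln(4.247) = 2714.6 × 1.4462 ≈ 3925.9 m/s.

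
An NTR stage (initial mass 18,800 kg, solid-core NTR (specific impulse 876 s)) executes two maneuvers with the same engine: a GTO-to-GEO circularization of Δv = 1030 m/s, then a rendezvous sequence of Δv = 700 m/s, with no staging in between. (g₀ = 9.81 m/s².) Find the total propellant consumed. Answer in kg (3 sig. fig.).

total propellant consumed ≈ 3430 kg

v_e = Isp · g₀ = 876 × 9.81 = 8593.6 m/s.
After the first burn: m = 18800 × exp(−1030/8593.6) = 18800 × 0.88705 = 16,676.5 kg.
After the second burn: m = 16,676.5 × exp(−700/8593.6) = 16,676.5 × 0.92177 = 15,371.9 kg.
Total propellant = m₀ − m_final = 18800 − 15,371.9 = 3,428.1 kg.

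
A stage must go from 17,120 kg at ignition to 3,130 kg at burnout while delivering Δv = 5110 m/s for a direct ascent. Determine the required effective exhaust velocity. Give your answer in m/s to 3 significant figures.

v_e ≈ 3010 m/s

ln(m₀/m_f) = ln(17120/3130) = ln(5.47) = 1.6992.
v_e = Δv / ln(m₀/m_f) = 5110 / 1.6992 = 3007.3 m/s.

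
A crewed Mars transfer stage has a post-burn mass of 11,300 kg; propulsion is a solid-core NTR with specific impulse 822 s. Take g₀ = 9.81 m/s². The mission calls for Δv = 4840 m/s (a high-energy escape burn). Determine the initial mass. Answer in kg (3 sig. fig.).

v_e = Isp · g₀ = 822 × 9.81 = 8063.8 m/s.
m₀/m_f = exp(Δv / v_e) = exp(4840 / 8063.8) = exp(0.6002) = 1.8225.
m₀ = m_f × 1.8225 = 11,300 × 1.8225 = 20,594.3 kg.

initial mass ≈ 20600 kg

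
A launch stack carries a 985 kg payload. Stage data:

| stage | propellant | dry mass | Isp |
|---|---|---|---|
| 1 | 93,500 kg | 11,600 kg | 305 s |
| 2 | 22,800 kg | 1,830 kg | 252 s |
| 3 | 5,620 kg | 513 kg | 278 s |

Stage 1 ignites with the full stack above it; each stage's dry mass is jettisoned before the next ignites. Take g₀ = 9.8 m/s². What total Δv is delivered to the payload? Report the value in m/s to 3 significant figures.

Δv ≈ 10800 m/s

Ignition mass of stage 1 = 93,500+11,600 + 22,800+1,830 + 5,620+513 + 985 = 136,848 kg.
Stage 1: m₀ = 136,848 kg, m_f = 136,848 − 93,500 = 43,348 kg; Δv = 305×9.8×ln(3.157) = 2989.0×1.1496 ≈ 3436 m/s.
Stage 2: m₀ = 31,748 kg, m_f = 31,748 − 22,800 = 8,948 kg; Δv = 252×9.8×ln(3.548) = 2469.6×1.2664 ≈ 3128 m/s.
Stage 3: m₀ = 7,118 kg, m_f = 7,118 − 5,620 = 1,498 kg; Δv = 278×9.8×ln(4.752) = 2724.4×1.5585 ≈ 4246 m/s.
Total Δv = 3436 + 3128 + 4246 = 10810 m/s.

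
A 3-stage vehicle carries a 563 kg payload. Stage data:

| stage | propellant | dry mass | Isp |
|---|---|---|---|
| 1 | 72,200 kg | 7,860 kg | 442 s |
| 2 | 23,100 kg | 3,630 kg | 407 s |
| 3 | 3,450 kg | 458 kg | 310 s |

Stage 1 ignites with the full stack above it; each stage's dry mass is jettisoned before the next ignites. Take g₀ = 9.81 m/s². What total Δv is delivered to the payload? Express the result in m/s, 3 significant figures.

Ignition mass of stage 1 = 72,200+7,860 + 23,100+3,630 + 3,450+458 + 563 = 111,261 kg.
Stage 1: m₀ = 111,261 kg, m_f = 111,261 − 72,200 = 39,061 kg; Δv = 442×9.81×ln(2.848) = 4336.0×1.0468 ≈ 4539 m/s.
Stage 2: m₀ = 31,201 kg, m_f = 31,201 − 23,100 = 8,101 kg; Δv = 407×9.81×ln(3.851) = 3992.7×1.3485 ≈ 5384 m/s.
Stage 3: m₀ = 4,471 kg, m_f = 4,471 − 3,450 = 1,021 kg; Δv = 310×9.81×ln(4.379) = 3041.1×1.4768 ≈ 4491 m/s.
Total Δv = 4539 + 5384 + 4491 = 14414 m/s.

Δv ≈ 14400 m/s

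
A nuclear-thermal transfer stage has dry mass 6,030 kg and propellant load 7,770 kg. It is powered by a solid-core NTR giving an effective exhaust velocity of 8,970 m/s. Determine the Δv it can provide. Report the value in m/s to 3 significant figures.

m₀ = m_dry + m_prop = 6,030 + 7,770 = 13,800 kg.
Δv = v_e · ln(m₀/m_f) = 8970.0 × ln(2.289) = 8970.0 × 0.8279 ≈ 7426.5 m/s.

Δv ≈ 7430 m/s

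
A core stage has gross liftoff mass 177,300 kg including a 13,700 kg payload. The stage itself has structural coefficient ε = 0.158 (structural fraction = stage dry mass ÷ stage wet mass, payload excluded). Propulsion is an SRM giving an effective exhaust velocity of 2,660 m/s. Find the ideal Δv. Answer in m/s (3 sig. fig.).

Δv ≈ 3990 m/s

Stage wet mass = m₀ − payload = 177,300 − 13,700 = 163,600 kg.
Stage dry mass = ε × stage wet mass = 0.158 × 163,600 = 25,848.8 kg.
Burnout mass m_f = stage dry + payload = 25,848.8 + 13,700 = 39,548.8 kg.
Rocket equation: Δv = v_e · ln(177,300/39,548.8) = 2660.0 × ln(4.483) = 2660.0 × 1.5003 ≈ 3991 m/s.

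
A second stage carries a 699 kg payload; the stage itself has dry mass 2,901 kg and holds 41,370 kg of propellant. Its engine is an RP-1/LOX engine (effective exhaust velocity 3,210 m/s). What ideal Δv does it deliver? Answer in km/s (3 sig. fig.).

m₀ = payload + dry + propellant = 699 + 2,901 + 41,370 = 44,970 kg.
m_f = payload + dry = 699 + 2,901 = 3,600 kg.
By the Tsiolkovsky rocket equation, Δv = v_e · ln(m₀/m_f) = 3210.0 × ln(12.49) = 3210.0 × 2.5251 ≈ 8105.4 m/s.

Δv ≈ 8.11 km/s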